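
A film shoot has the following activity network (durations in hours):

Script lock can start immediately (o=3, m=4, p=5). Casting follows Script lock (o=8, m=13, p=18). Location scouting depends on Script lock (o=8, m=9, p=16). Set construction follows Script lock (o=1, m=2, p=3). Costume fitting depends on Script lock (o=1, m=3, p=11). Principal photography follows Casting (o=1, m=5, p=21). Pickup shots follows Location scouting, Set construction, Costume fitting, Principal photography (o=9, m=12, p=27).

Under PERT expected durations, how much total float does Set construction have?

te_Script lock = (3 + 4·4 + 5)/6 = 24/6 = 4
te_Casting = (8 + 4·13 + 18)/6 = 78/6 = 13
te_Location scouting = (8 + 4·9 + 16)/6 = 60/6 = 10
te_Set construction = (1 + 4·2 + 3)/6 = 12/6 = 2
te_Costume fitting = (1 + 4·3 + 11)/6 = 24/6 = 4
te_Principal photography = (1 + 4·5 + 21)/6 = 42/6 = 7
te_Pickup shots = (9 + 4·12 + 27)/6 = 84/6 = 14

Forward pass:
ES_Script lock = 0; EF_Script lock = 4
ES_Casting = 4; EF_Casting = 4+13 = 17
ES_Location scouting = 4; EF_Location scouting = 4+10 = 14
ES_Set construction = 4; EF_Set construction = 4+2 = 6
ES_Costume fitting = 4; EF_Costume fitting = 4+4 = 8
ES_Principal photography = 17; EF_Principal photography = 17+7 = 24
ES_Pickup shots = max(EF_Location scouting=14, EF_Set construction=6, EF_Costume fitting=8, EF_Principal photography=24) = 24; EF_Pickup shots = 24+14 = 38
Expected project duration μ = 38 hours. Critical path: Script lock → Casting → Principal photography → Pickup shots.

Backward pass:
LF_Pickup shots = 38; LS_Pickup shots = 38−14 = 24
LF_Principal photography = LS_Pickup shots = 24; LS_Principal photography = 24−7 = 17
LF_Costume fitting = LS_Pickup shots = 24; LS_Costume fitting = 24−4 = 20
LF_Set construction = LS_Pickup shots = 24; LS_Set construction = 24−2 = 22
LF_Location scouting = LS_Pickup shots = 24; LS_Location scouting = 24−10 = 14
LF_Casting = LS_Principal photography = 17; LS_Casting = 17−13 = 4
LF_Script lock = min(LS_Casting=4, LS_Location scouting=14, LS_Set construction=22, LS_Costume fitting=20) = 4; LS_Script lock = 4−4 = 0
Slack_Set construction = LS_Set construction − ES_Set construction = 22 − 4 = 18

18 hours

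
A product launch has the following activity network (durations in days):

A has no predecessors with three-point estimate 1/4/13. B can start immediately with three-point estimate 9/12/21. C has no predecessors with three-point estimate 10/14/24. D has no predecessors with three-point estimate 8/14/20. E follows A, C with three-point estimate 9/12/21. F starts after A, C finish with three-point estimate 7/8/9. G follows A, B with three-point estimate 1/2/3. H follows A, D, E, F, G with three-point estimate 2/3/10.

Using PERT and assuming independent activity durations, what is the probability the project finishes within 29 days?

0.185

te_A = (1 + 4·4 + 13)/6 = 30/6 = 5; σ²_A = ((13−1)/6)² = 4.000
te_B = (9 + 4·12 + 21)/6 = 78/6 = 13; σ²_B = ((21−9)/6)² = 4.000
te_C = (10 + 4·14 + 24)/6 = 90/6 = 15; σ²_C = ((24−10)/6)² = 5.444
te_D = (8 + 4·14 + 20)/6 = 84/6 = 14; σ²_D = ((20−8)/6)² = 4.000
te_E = (9 + 4·12 + 21)/6 = 78/6 = 13; σ²_E = ((21−9)/6)² = 4.000
te_F = (7 + 4·8 + 9)/6 = 48/6 = 8; σ²_F = ((9−7)/6)² = 0.111
te_G = (1 + 4·2 + 3)/6 = 12/6 = 2; σ²_G = ((3−1)/6)² = 0.111
te_H = (2 + 4·3 + 10)/6 = 24/6 = 4; σ²_H = ((10−2)/6)² = 1.778

Forward pass:
ES_A = 0; EF_A = 5
ES_B = 0; EF_B = 13
ES_C = 0; EF_C = 15
ES_D = 0; EF_D = 14
ES_E = max(EF_A=5, EF_C=15) = 15; EF_E = 15+13 = 28
ES_F = max(EF_A=5, EF_C=15) = 15; EF_F = 15+8 = 23
ES_G = max(EF_A=5, EF_B=13) = 13; EF_G = 13+2 = 15
ES_H = max(EF_A=5, EF_D=14, EF_E=28, EF_F=23, EF_G=15) = 28; EF_H = 28+4 = 32
Expected project duration μ = 32 days. Critical path: C → E → H.

Variance along critical path = 5.444 + 4.000 + 1.778 = 11.222; σ = √11.222 = 3.350 days.
Z = (29 − 32) / 3.350 = -0.896
P(T ≤ 29) = Φ(-0.896) ≈ 0.185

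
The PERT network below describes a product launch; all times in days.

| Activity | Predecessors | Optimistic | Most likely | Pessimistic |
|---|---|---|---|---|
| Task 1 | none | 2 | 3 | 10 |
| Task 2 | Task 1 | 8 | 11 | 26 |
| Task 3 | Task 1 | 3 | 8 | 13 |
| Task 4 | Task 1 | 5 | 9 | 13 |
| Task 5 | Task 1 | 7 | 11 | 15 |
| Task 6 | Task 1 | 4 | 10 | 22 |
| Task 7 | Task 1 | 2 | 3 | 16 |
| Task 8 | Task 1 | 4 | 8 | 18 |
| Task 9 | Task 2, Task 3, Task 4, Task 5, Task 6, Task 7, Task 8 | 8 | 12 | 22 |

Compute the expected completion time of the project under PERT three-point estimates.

30 days

te_Task 1 = (2 + 4·3 + 10)/6 = 24/6 = 4
te_Task 2 = (8 + 4·11 + 26)/6 = 78/6 = 13
te_Task 3 = (3 + 4·8 + 13)/6 = 48/6 = 8
te_Task 4 = (5 + 4·9 + 13)/6 = 54/6 = 9
te_Task 5 = (7 + 4·11 + 15)/6 = 66/6 = 11
te_Task 6 = (4 + 4·10 + 22)/6 = 66/6 = 11
te_Task 7 = (2 + 4·3 + 16)/6 = 30/6 = 5
te_Task 8 = (4 + 4·8 + 18)/6 = 54/6 = 9
te_Task 9 = (8 + 4·12 + 22)/6 = 78/6 = 13

Forward pass:
ES_Task 1 = 0; EF_Task 1 = 4
ES_Task 2 = 4; EF_Task 2 = 4+13 = 17
ES_Task 3 = 4; EF_Task 3 = 4+8 = 12
ES_Task 4 = 4; EF_Task 4 = 4+9 = 13
ES_Task 5 = 4; EF_Task 5 = 4+11 = 15
ES_Task 6 = 4; EF_Task 6 = 4+11 = 15
ES_Task 7 = 4; EF_Task 7 = 4+5 = 9
ES_Task 8 = 4; EF_Task 8 = 4+9 = 13
ES_Task 9 = max(EF_Task 2=17, EF_Task 3=12, EF_Task 4=13, EF_Task 5=15, EF_Task 6=15, EF_Task 7=9, EF_Task 8=13) = 17; EF_Task 9 = 17+13 = 30
Expected project duration μ = 30 days. Critical path: Task 1 → Task 2 → Task 9.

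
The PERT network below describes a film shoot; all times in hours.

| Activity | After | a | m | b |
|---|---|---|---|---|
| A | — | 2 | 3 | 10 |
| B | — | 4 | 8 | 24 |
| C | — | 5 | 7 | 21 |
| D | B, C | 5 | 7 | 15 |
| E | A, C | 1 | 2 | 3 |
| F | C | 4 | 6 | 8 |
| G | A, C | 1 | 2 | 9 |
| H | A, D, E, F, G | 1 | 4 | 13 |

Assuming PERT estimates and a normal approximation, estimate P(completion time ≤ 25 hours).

0.682

te_A = (2 + 4·3 + 10)/6 = 24/6 = 4; σ²_A = ((10−2)/6)² = 1.778
te_B = (4 + 4·8 + 24)/6 = 60/6 = 10; σ²_B = ((24−4)/6)² = 11.111
te_C = (5 + 4·7 + 21)/6 = 54/6 = 9; σ²_C = ((21−5)/6)² = 7.111
te_D = (5 + 4·7 + 15)/6 = 48/6 = 8; σ²_D = ((15−5)/6)² = 2.778
te_E = (1 + 4·2 + 3)/6 = 12/6 = 2; σ²_E = ((3−1)/6)² = 0.111
te_F = (4 + 4·6 + 8)/6 = 36/6 = 6; σ²_F = ((8−4)/6)² = 0.444
te_G = (1 + 4·2 + 9)/6 = 18/6 = 3; σ²_G = ((9−1)/6)² = 1.778
te_H = (1 + 4·4 + 13)/6 = 30/6 = 5; σ²_H = ((13−1)/6)² = 4.000

Forward pass:
ES_A = 0; EF_A = 4
ES_B = 0; EF_B = 10
ES_C = 0; EF_C = 9
ES_D = max(EF_B=10, EF_C=9) = 10; EF_D = 10+8 = 18
ES_E = max(EF_A=4, EF_C=9) = 9; EF_E = 9+2 = 11
ES_F = 9; EF_F = 9+6 = 15
ES_G = max(EF_A=4, EF_C=9) = 9; EF_G = 9+3 = 12
ES_H = max(EF_A=4, EF_D=18, EF_E=11, EF_F=15, EF_G=12) = 18; EF_H = 18+5 = 23
Expected project duration μ = 23 hours. Critical path: B → D → H.

Variance along critical path = 11.111 + 2.778 + 4.000 = 17.889; σ = √17.889 = 4.230 hours.
Z = (25 − 23) / 4.230 = 0.473
P(T ≤ 25) = Φ(0.473) ≈ 0.682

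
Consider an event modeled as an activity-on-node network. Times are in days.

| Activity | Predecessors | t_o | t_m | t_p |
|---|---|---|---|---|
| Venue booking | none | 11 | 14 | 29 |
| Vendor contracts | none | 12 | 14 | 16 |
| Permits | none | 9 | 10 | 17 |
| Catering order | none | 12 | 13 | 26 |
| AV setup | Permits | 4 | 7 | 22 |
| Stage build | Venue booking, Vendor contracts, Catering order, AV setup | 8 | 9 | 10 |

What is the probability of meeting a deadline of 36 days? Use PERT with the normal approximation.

0.983

te_Venue booking = (11 + 4·14 + 29)/6 = 96/6 = 16; σ²_Venue booking = ((29−11)/6)² = 9.000
te_Vendor contracts = (12 + 4·14 + 16)/6 = 84/6 = 14; σ²_Vendor contracts = ((16−12)/6)² = 0.444
te_Permits = (9 + 4·10 + 17)/6 = 66/6 = 11; σ²_Permits = ((17−9)/6)² = 1.778
te_Catering order = (12 + 4·13 + 26)/6 = 90/6 = 15; σ²_Catering order = ((26−12)/6)² = 5.444
te_AV setup = (4 + 4·7 + 22)/6 = 54/6 = 9; σ²_AV setup = ((22−4)/6)² = 9.000
te_Stage build = (8 + 4·9 + 10)/6 = 54/6 = 9; σ²_Stage build = ((10−8)/6)² = 0.111

Forward pass:
ES_Venue booking = 0; EF_Venue booking = 16
ES_Vendor contracts = 0; EF_Vendor contracts = 14
ES_Permits = 0; EF_Permits = 11
ES_Catering order = 0; EF_Catering order = 15
ES_AV setup = 11; EF_AV setup = 11+9 = 20
ES_Stage build = max(EF_Venue booking=16, EF_Vendor contracts=14, EF_Catering order=15, EF_AV setup=20) = 20; EF_Stage build = 20+9 = 29
Expected project duration μ = 29 days. Critical path: Permits → AV setup → Stage build.

Variance along critical path = 1.778 + 9.000 + 0.111 = 10.889; σ = √10.889 = 3.300 days.
Z = (36 − 29) / 3.300 = 2.121
P(T ≤ 36) = Φ(2.121) ≈ 0.983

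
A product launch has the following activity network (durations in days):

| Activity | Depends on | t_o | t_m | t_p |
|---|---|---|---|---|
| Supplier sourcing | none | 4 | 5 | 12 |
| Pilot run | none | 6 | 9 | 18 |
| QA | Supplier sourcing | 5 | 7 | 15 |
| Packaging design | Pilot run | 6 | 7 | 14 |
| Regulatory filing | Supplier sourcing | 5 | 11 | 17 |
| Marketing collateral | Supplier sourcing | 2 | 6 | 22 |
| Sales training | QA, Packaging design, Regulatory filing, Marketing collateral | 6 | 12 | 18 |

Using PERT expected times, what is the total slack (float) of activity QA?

te_Supplier sourcing = (4 + 4·5 + 12)/6 = 36/6 = 6
te_Pilot run = (6 + 4·9 + 18)/6 = 60/6 = 10
te_QA = (5 + 4·7 + 15)/6 = 48/6 = 8
te_Packaging design = (6 + 4·7 + 14)/6 = 48/6 = 8
te_Regulatory filing = (5 + 4·11 + 17)/6 = 66/6 = 11
te_Marketing collateral = (2 + 4·6 + 22)/6 = 48/6 = 8
te_Sales training = (6 + 4·12 + 18)/6 = 72/6 = 12

Forward pass:
ES_Supplier sourcing = 0; EF_Supplier sourcing = 6
ES_Pilot run = 0; EF_Pilot run = 10
ES_QA = 6; EF_QA = 6+8 = 14
ES_Packaging design = 10; EF_Packaging design = 10+8 = 18
ES_Regulatory filing = 6; EF_Regulatory filing = 6+11 = 17
ES_Marketing collateral = 6; EF_Marketing collateral = 6+8 = 14
ES_Sales training = max(EF_QA=14, EF_Packaging design=18, EF_Regulatory filing=17, EF_Marketing collateral=14) = 18; EF_Sales training = 18+12 = 30
Expected project duration μ = 30 days. Critical path: Pilot run → Packaging design → Sales training.

Backward pass:
LF_Sales training = 30; LS_Sales training = 30−12 = 18
LF_Marketing collateral = LS_Sales training = 18; LS_Marketing collateral = 18−8 = 10
LF_Regulatory filing = LS_Sales training = 18; LS_Regulatory filing = 18−11 = 7
LF_Packaging design = LS_Sales training = 18; LS_Packaging design = 18−8 = 10
LF_QA = LS_Sales training = 18; LS_QA = 18−8 = 10
LF_Pilot run = LS_Packaging design = 10; LS_Pilot run = 10−10 = 0
LF_Supplier sourcing = min(LS_QA=10, LS_Regulatory filing=7, LS_Marketing collateral=10) = 7; LS_Supplier sourcing = 7−6 = 1
Slack_QA = LS_QA − ES_QA = 10 − 6 = 4

4 days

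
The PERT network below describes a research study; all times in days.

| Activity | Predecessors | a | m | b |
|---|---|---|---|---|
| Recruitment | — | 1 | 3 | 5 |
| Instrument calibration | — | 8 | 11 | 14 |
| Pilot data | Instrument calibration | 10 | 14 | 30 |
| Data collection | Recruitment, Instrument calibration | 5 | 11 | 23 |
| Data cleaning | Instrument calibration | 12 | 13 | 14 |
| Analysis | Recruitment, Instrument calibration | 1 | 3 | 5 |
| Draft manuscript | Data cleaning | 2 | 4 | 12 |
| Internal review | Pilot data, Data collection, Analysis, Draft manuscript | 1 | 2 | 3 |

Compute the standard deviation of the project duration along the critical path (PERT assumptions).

2.00 days

te_Recruitment = (1 + 4·3 + 5)/6 = 18/6 = 3; σ²_Recruitment = ((5−1)/6)² = 0.444
te_Instrument calibration = (8 + 4·11 + 14)/6 = 66/6 = 11; σ²_Instrument calibration = ((14−8)/6)² = 1.000
te_Pilot data = (10 + 4·14 + 30)/6 = 96/6 = 16; σ²_Pilot data = ((30−10)/6)² = 11.111
te_Data collection = (5 + 4·11 + 23)/6 = 72/6 = 12; σ²_Data collection = ((23−5)/6)² = 9.000
te_Data cleaning = (12 + 4·13 + 14)/6 = 78/6 = 13; σ²_Data cleaning = ((14−12)/6)² = 0.111
te_Analysis = (1 + 4·3 + 5)/6 = 18/6 = 3; σ²_Analysis = ((5−1)/6)² = 0.444
te_Draft manuscript = (2 + 4·4 + 12)/6 = 30/6 = 5; σ²_Draft manuscript = ((12−2)/6)² = 2.778
te_Internal review = (1 + 4·2 + 3)/6 = 12/6 = 2; σ²_Internal review = ((3−1)/6)² = 0.111

Forward pass:
ES_Recruitment = 0; EF_Recruitment = 3
ES_Instrument calibration = 0; EF_Instrument calibration = 11
ES_Pilot data = 11; EF_Pilot data = 11+16 = 27
ES_Data collection = max(EF_Recruitment=3, EF_Instrument calibration=11) = 11; EF_Data collection = 11+12 = 23
ES_Data cleaning = 11; EF_Data cleaning = 11+13 = 24
ES_Analysis = max(EF_Recruitment=3, EF_Instrument calibration=11) = 11; EF_Analysis = 11+3 = 14
ES_Draft manuscript = 24; EF_Draft manuscript = 24+5 = 29
ES_Internal review = max(EF_Pilot data=27, EF_Data collection=23, EF_Analysis=14, EF_Draft manuscript=29) = 29; EF_Internal review = 29+2 = 31
Expected project duration μ = 31 days. Critical path: Instrument calibration → Data cleaning → Draft manuscript → Internal review.

Variance along critical path = 1.000 + 0.111 + 2.778 + 0.111 = 4.000
σ = √4.000 = 2.000 days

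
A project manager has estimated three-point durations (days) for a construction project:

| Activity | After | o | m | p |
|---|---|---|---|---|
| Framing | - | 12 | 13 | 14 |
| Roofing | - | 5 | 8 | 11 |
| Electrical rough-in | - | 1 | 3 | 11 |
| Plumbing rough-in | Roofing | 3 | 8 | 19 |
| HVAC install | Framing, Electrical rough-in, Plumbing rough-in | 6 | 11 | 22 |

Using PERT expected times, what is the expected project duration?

te_Framing = (12 + 4·13 + 14)/6 = 78/6 = 13
te_Roofing = (5 + 4·8 + 11)/6 = 48/6 = 8
te_Electrical rough-in = (1 + 4·3 + 11)/6 = 24/6 = 4
te_Plumbing rough-in = (3 + 4·8 + 19)/6 = 54/6 = 9
te_HVAC install = (6 + 4·11 + 22)/6 = 72/6 = 12

Forward pass:
ES_Framing = 0; EF_Framing = 13
ES_Roofing = 0; EF_Roofing = 8
ES_Electrical rough-in = 0; EF_Electrical rough-in = 4
ES_Plumbing rough-in = 8; EF_Plumbing rough-in = 8+9 = 17
ES_HVAC install = max(EF_Framing=13, EF_Electrical rough-in=4, EF_Plumbing rough-in=17) = 17; EF_HVAC install = 17+12 = 29
Expected project duration μ = 29 days. Critical path: Roofing → Plumbing rough-in → HVAC install.

29 days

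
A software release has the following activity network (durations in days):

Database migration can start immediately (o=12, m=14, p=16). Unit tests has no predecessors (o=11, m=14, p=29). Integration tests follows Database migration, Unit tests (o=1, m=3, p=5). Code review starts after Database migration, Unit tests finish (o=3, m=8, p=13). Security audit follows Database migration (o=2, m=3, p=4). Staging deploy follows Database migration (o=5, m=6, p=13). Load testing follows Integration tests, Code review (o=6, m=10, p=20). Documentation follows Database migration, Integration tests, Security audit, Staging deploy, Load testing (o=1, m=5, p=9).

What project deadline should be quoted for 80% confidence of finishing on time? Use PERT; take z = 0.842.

te_Database migration = (12 + 4·14 + 16)/6 = 84/6 = 14; σ²_Database migration = ((16−12)/6)² = 0.444
te_Unit tests = (11 + 4·14 + 29)/6 = 96/6 = 16; σ²_Unit tests = ((29−11)/6)² = 9.000
te_Integration tests = (1 + 4·3 + 5)/6 = 18/6 = 3; σ²_Integration tests = ((5−1)/6)² = 0.444
te_Code review = (3 + 4·8 + 13)/6 = 48/6 = 8; σ²_Code review = ((13−3)/6)² = 2.778
te_Security audit = (2 + 4·3 + 4)/6 = 18/6 = 3; σ²_Security audit = ((4−2)/6)² = 0.111
te_Staging deploy = (5 + 4·6 + 13)/6 = 42/6 = 7; σ²_Staging deploy = ((13−5)/6)² = 1.778
te_Load testing = (6 + 4·10 + 20)/6 = 66/6 = 11; σ²_Load testing = ((20−6)/6)² = 5.444
te_Documentation = (1 + 4·5 + 9)/6 = 30/6 = 5; σ²_Documentation = ((9−1)/6)² = 1.778

Forward pass:
ES_Database migration = 0; EF_Database migration = 14
ES_Unit tests = 0; EF_Unit tests = 16
ES_Integration tests = max(EF_Database migration=14, EF_Unit tests=16) = 16; EF_Integration tests = 16+3 = 19
ES_Code review = max(EF_Database migration=14, EF_Unit tests=16) = 16; EF_Code review = 16+8 = 24
ES_Security audit = 14; EF_Security audit = 14+3 = 17
ES_Staging deploy = 14; EF_Staging deploy = 14+7 = 21
ES_Load testing = max(EF_Integration tests=19, EF_Code review=24) = 24; EF_Load testing = 24+11 = 35
ES_Documentation = max(EF_Database migration=14, EF_Integration tests=19, EF_Security audit=17, EF_Staging deploy=21, EF_Load testing=35) = 35; EF_Documentation = 35+5 = 40
Expected project duration μ = 40 days. Critical path: Unit tests → Code review → Load testing → Documentation.

Variance along critical path = 9.000 + 2.778 + 5.444 + 1.778 = 19.000; σ = 4.359 days.
D = μ + z·σ = 40 + 0.842·4.359 = 43.7 days

43.7 days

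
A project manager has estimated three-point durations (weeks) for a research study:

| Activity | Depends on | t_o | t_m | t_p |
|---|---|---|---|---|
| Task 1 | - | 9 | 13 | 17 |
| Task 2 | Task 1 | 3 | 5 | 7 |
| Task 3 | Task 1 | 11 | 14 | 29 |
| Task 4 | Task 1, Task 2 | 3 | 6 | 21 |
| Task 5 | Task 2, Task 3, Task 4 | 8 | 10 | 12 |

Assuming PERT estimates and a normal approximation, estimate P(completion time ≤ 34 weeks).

te_Task 1 = (9 + 4·13 + 17)/6 = 78/6 = 13; σ²_Task 1 = ((17−9)/6)² = 1.778
te_Task 2 = (3 + 4·5 + 7)/6 = 30/6 = 5; σ²_Task 2 = ((7−3)/6)² = 0.444
te_Task 3 = (11 + 4·14 + 29)/6 = 96/6 = 16; σ²_Task 3 = ((29−11)/6)² = 9.000
te_Task 4 = (3 + 4·6 + 21)/6 = 48/6 = 8; σ²_Task 4 = ((21−3)/6)² = 9.000
te_Task 5 = (8 + 4·10 + 12)/6 = 60/6 = 10; σ²_Task 5 = ((12−8)/6)² = 0.444

Forward pass:
ES_Task 1 = 0; EF_Task 1 = 13
ES_Task 2 = 13; EF_Task 2 = 13+5 = 18
ES_Task 3 = 13; EF_Task 3 = 13+16 = 29
ES_Task 4 = max(EF_Task 1=13, EF_Task 2=18) = 18; EF_Task 4 = 18+8 = 26
ES_Task 5 = max(EF_Task 2=18, EF_Task 3=29, EF_Task 4=26) = 29; EF_Task 5 = 29+10 = 39
Expected project duration μ = 39 weeks. Critical path: Task 1 → Task 3 → Task 5.

Variance along critical path = 1.778 + 9.000 + 0.444 = 11.222; σ = √11.222 = 3.350 weeks.
Z = (34 − 39) / 3.350 = -1.493
P(T ≤ 34) = Φ(-1.493) ≈ 0.068

0.068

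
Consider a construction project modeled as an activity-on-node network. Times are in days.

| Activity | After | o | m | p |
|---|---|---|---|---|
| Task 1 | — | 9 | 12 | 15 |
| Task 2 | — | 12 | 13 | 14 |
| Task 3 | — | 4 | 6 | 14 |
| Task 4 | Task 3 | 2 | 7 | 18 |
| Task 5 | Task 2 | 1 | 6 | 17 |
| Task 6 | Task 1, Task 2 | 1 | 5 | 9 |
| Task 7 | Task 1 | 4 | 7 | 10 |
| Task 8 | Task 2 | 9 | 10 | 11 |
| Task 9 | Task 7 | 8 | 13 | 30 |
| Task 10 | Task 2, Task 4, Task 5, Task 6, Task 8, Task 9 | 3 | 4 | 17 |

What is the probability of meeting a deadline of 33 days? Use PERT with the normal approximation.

te_Task 1 = (9 + 4·12 + 15)/6 = 72/6 = 12; σ²_Task 1 = ((15−9)/6)² = 1.000
te_Task 2 = (12 + 4·13 + 14)/6 = 78/6 = 13; σ²_Task 2 = ((14−12)/6)² = 0.111
te_Task 3 = (4 + 4·6 + 14)/6 = 42/6 = 7; σ²_Task 3 = ((14−4)/6)² = 2.778
te_Task 4 = (2 + 4·7 + 18)/6 = 48/6 = 8; σ²_Task 4 = ((18−2)/6)² = 7.111
te_Task 5 = (1 + 4·6 + 17)/6 = 42/6 = 7; σ²_Task 5 = ((17−1)/6)² = 7.111
te_Task 6 = (1 + 4·5 + 9)/6 = 30/6 = 5; σ²_Task 6 = ((9−1)/6)² = 1.778
te_Task 7 = (4 + 4·7 + 10)/6 = 42/6 = 7; σ²_Task 7 = ((10−4)/6)² = 1.000
te_Task 8 = (9 + 4·10 + 11)/6 = 60/6 = 10; σ²_Task 8 = ((11−9)/6)² = 0.111
te_Task 9 = (8 + 4·13 + 30)/6 = 90/6 = 15; σ²_Task 9 = ((30−8)/6)² = 13.444
te_Task 10 = (3 + 4·4 + 17)/6 = 36/6 = 6; σ²_Task 10 = ((17−3)/6)² = 5.444

Forward pass:
ES_Task 1 = 0; EF_Task 1 = 12
ES_Task 2 = 0; EF_Task 2 = 13
ES_Task 3 = 0; EF_Task 3 = 7
ES_Task 4 = 7; EF_Task 4 = 7+8 = 15
ES_Task 5 = 13; EF_Task 5 = 13+7 = 20
ES_Task 6 = max(EF_Task 1=12, EF_Task 2=13) = 13; EF_Task 6 = 13+5 = 18
ES_Task 7 = 12; EF_Task 7 = 12+7 = 19
ES_Task 8 = 13; EF_Task 8 = 13+10 = 23
ES_Task 9 = 19; EF_Task 9 = 19+15 = 34
ES_Task 10 = max(EF_Task 2=13, EF_Task 4=15, EF_Task 5=20, EF_Task 6=18, EF_Task 8=23, EF_Task 9=34) = 34; EF_Task 10 = 34+6 = 40
Expected project duration μ = 40 days. Critical path: Task 1 → Task 7 → Task 9 → Task 10.

Variance along critical path = 1.000 + 1.000 + 13.444 + 5.444 = 20.889; σ = √20.889 = 4.570 days.
Z = (33 − 40) / 4.570 = -1.532
P(T ≤ 33) = Φ(-1.532) ≈ 0.063

0.063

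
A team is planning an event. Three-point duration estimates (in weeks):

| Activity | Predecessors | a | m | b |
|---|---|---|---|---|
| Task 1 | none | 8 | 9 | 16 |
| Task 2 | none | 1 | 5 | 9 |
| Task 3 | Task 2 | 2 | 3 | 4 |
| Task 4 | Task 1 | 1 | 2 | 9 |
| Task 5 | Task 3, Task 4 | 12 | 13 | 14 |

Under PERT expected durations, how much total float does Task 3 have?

5 weeks

te_Task 1 = (8 + 4·9 + 16)/6 = 60/6 = 10
te_Task 2 = (1 + 4·5 + 9)/6 = 30/6 = 5
te_Task 3 = (2 + 4·3 + 4)/6 = 18/6 = 3
te_Task 4 = (1 + 4·2 + 9)/6 = 18/6 = 3
te_Task 5 = (12 + 4·13 + 14)/6 = 78/6 = 13

Forward pass:
ES_Task 1 = 0; EF_Task 1 = 10
ES_Task 2 = 0; EF_Task 2 = 5
ES_Task 3 = 5; EF_Task 3 = 5+3 = 8
ES_Task 4 = 10; EF_Task 4 = 10+3 = 13
ES_Task 5 = max(EF_Task 3=8, EF_Task 4=13) = 13; EF_Task 5 = 13+13 = 26
Expected project duration μ = 26 weeks. Critical path: Task 1 → Task 4 → Task 5.

Backward pass:
LF_Task 5 = 26; LS_Task 5 = 26−13 = 13
LF_Task 4 = LS_Task 5 = 13; LS_Task 4 = 13−3 = 10
LF_Task 3 = LS_Task 5 = 13; LS_Task 3 = 13−3 = 10
LF_Task 2 = LS_Task 3 = 10; LS_Task 2 = 10−5 = 5
LF_Task 1 = LS_Task 4 = 10; LS_Task 1 = 10−10 = 0
Slack_Task 3 = LS_Task 3 − ES_Task 3 = 10 − 5 = 5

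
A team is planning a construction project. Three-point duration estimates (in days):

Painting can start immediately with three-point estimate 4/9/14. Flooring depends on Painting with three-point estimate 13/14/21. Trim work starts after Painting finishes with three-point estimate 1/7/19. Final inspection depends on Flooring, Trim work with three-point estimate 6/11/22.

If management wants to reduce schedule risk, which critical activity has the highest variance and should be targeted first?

te_Painting = (4 + 4·9 + 14)/6 = 54/6 = 9; σ²_Painting = ((14−4)/6)² = 2.778
te_Flooring = (13 + 4·14 + 21)/6 = 90/6 = 15; σ²_Flooring = ((21−13)/6)² = 1.778
te_Trim work = (1 + 4·7 + 19)/6 = 48/6 = 8; σ²_Trim work = ((19−1)/6)² = 9.000
te_Final inspection = (6 + 4·11 + 22)/6 = 72/6 = 12; σ²_Final inspection = ((22−6)/6)² = 7.111

Forward pass:
ES_Painting = 0; EF_Painting = 9
ES_Flooring = 9; EF_Flooring = 9+15 = 24
ES_Trim work = 9; EF_Trim work = 9+8 = 17
ES_Final inspection = max(EF_Flooring=24, EF_Trim work=17) = 24; EF_Final inspection = 24+12 = 36
Expected project duration μ = 36 days. Critical path: Painting → Flooring → Final inspection.

Variances on critical path: σ²_Painting=2.778, σ²_Flooring=1.778, σ²_Final inspection=7.111.
Largest is σ²_Final inspection = 7.111.

Final inspection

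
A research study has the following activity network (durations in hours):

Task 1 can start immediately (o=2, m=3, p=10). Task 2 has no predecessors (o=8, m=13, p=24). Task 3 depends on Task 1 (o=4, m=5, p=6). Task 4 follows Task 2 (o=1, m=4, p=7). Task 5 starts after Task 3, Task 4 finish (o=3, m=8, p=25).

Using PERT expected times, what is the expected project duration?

te_Task 1 = (2 + 4·3 + 10)/6 = 24/6 = 4
te_Task 2 = (8 + 4·13 + 24)/6 = 84/6 = 14
te_Task 3 = (4 + 4·5 + 6)/6 = 30/6 = 5
te_Task 4 = (1 + 4·4 + 7)/6 = 24/6 = 4
te_Task 5 = (3 + 4·8 + 25)/6 = 60/6 = 10

Forward pass:
ES_Task 1 = 0; EF_Task 1 = 4
ES_Task 2 = 0; EF_Task 2 = 14
ES_Task 3 = 4; EF_Task 3 = 4+5 = 9
ES_Task 4 = 14; EF_Task 4 = 14+4 = 18
ES_Task 5 = max(EF_Task 3=9, EF_Task 4=18) = 18; EF_Task 5 = 18+10 = 28
Expected project duration μ = 28 hours. Critical path: Task 2 → Task 4 → Task 5.

28 hours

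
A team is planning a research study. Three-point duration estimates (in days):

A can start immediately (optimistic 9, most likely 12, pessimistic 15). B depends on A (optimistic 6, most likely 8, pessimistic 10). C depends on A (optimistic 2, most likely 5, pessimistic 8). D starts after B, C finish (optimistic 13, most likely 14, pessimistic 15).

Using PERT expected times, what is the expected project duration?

34 days

te_A = (9 + 4·12 + 15)/6 = 72/6 = 12
te_B = (6 + 4·8 + 10)/6 = 48/6 = 8
te_C = (2 + 4·5 + 8)/6 = 30/6 = 5
te_D = (13 + 4·14 + 15)/6 = 84/6 = 14

Forward pass:
ES_A = 0; EF_A = 12
ES_B = 12; EF_B = 12+8 = 20
ES_C = 12; EF_C = 12+5 = 17
ES_D = max(EF_B=20, EF_C=17) = 20; EF_D = 20+14 = 34
Expected project duration μ = 34 days. Critical path: A → B → D.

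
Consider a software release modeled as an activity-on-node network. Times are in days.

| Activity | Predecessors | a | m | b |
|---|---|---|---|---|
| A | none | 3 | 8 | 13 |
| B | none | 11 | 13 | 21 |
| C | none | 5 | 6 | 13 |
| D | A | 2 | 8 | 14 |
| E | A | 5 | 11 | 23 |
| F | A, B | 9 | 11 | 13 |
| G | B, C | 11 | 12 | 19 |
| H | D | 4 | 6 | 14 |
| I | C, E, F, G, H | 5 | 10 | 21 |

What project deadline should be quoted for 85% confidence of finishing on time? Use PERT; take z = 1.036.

te_A = (3 + 4·8 + 13)/6 = 48/6 = 8; σ²_A = ((13−3)/6)² = 2.778
te_B = (11 + 4·13 + 21)/6 = 84/6 = 14; σ²_B = ((21−11)/6)² = 2.778
te_C = (5 + 4·6 + 13)/6 = 42/6 = 7; σ²_C = ((13−5)/6)² = 1.778
te_D = (2 + 4·8 + 14)/6 = 48/6 = 8; σ²_D = ((14−2)/6)² = 4.000
te_E = (5 + 4·11 + 23)/6 = 72/6 = 12; σ²_E = ((23−5)/6)² = 9.000
te_F = (9 + 4·11 + 13)/6 = 66/6 = 11; σ²_F = ((13−9)/6)² = 0.444
te_G = (11 + 4·12 + 19)/6 = 78/6 = 13; σ²_G = ((19−11)/6)² = 1.778
te_H = (4 + 4·6 + 14)/6 = 42/6 = 7; σ²_H = ((14−4)/6)² = 2.778
te_I = (5 + 4·10 + 21)/6 = 66/6 = 11; σ²_I = ((21−5)/6)² = 7.111

Forward pass:
ES_A = 0; EF_A = 8
ES_B = 0; EF_B = 14
ES_C = 0; EF_C = 7
ES_D = 8; EF_D = 8+8 = 16
ES_E = 8; EF_E = 8+12 = 20
ES_F = max(EF_A=8, EF_B=14) = 14; EF_F = 14+11 = 25
ES_G = max(EF_B=14, EF_C=7) = 14; EF_G = 14+13 = 27
ES_H = 16; EF_H = 16+7 = 23
ES_I = max(EF_C=7, EF_E=20, EF_F=25, EF_G=27, EF_H=23) = 27; EF_I = 27+11 = 38
Expected project duration μ = 38 days. Critical path: B → G → I.

Variance along critical path = 2.778 + 1.778 + 7.111 = 11.667; σ = 3.416 days.
D = μ + z·σ = 38 + 1.036·3.416 = 41.5 days

41.5 days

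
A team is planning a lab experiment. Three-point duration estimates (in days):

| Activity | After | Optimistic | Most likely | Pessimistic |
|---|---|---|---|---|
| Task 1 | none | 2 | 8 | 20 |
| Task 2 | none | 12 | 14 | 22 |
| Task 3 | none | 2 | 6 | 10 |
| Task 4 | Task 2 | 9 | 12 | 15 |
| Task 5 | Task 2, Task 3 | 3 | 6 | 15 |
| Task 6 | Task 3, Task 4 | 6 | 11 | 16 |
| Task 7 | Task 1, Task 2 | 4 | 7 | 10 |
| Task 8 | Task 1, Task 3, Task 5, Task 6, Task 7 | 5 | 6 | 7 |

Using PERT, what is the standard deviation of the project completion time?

te_Task 1 = (2 + 4·8 + 20)/6 = 54/6 = 9; σ²_Task 1 = ((20−2)/6)² = 9.000
te_Task 2 = (12 + 4·14 + 22)/6 = 90/6 = 15; σ²_Task 2 = ((22−12)/6)² = 2.778
te_Task 3 = (2 + 4·6 + 10)/6 = 36/6 = 6; σ²_Task 3 = ((10−2)/6)² = 1.778
te_Task 4 = (9 + 4·12 + 15)/6 = 72/6 = 12; σ²_Task 4 = ((15−9)/6)² = 1.000
te_Task 5 = (3 + 4·6 + 15)/6 = 42/6 = 7; σ²_Task 5 = ((15−3)/6)² = 4.000
te_Task 6 = (6 + 4·11 + 16)/6 = 66/6 = 11; σ²_Task 6 = ((16−6)/6)² = 2.778
te_Task 7 = (4 + 4·7 + 10)/6 = 42/6 = 7; σ²_Task 7 = ((10−4)/6)² = 1.000
te_Task 8 = (5 + 4·6 + 7)/6 = 36/6 = 6; σ²_Task 8 = ((7−5)/6)² = 0.111

Forward pass:
ES_Task 1 = 0; EF_Task 1 = 9
ES_Task 2 = 0; EF_Task 2 = 15
ES_Task 3 = 0; EF_Task 3 = 6
ES_Task 4 = 15; EF_Task 4 = 15+12 = 27
ES_Task 5 = max(EF_Task 2=15, EF_Task 3=6) = 15; EF_Task 5 = 15+7 = 22
ES_Task 6 = max(EF_Task 3=6, EF_Task 4=27) = 27; EF_Task 6 = 27+11 = 38
ES_Task 7 = max(EF_Task 1=9, EF_Task 2=15) = 15; EF_Task 7 = 15+7 = 22
ES_Task 8 = max(EF_Task 1=9, EF_Task 3=6, EF_Task 5=22, EF_Task 6=38, EF_Task 7=22) = 38; EF_Task 8 = 38+6 = 44
Expected project duration μ = 44 days. Critical path: Task 2 → Task 4 → Task 6 → Task 8.

Variance along critical path = 2.778 + 1.000 + 2.778 + 0.111 = 6.667
σ = √6.667 = 2.582 days

2.58 days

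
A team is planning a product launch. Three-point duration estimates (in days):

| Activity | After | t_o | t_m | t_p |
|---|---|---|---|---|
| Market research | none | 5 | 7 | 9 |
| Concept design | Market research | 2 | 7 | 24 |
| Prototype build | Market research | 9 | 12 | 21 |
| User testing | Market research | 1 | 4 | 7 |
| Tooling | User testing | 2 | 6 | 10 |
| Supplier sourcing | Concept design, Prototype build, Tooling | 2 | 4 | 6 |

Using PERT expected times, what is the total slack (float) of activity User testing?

3 days

te_Market research = (5 + 4·7 + 9)/6 = 42/6 = 7
te_Concept design = (2 + 4·7 + 24)/6 = 54/6 = 9
te_Prototype build = (9 + 4·12 + 21)/6 = 78/6 = 13
te_User testing = (1 + 4·4 + 7)/6 = 24/6 = 4
te_Tooling = (2 + 4·6 + 10)/6 = 36/6 = 6
te_Supplier sourcing = (2 + 4·4 + 6)/6 = 24/6 = 4

Forward pass:
ES_Market research = 0; EF_Market research = 7
ES_Concept design = 7; EF_Concept design = 7+9 = 16
ES_Prototype build = 7; EF_Prototype build = 7+13 = 20
ES_User testing = 7; EF_User testing = 7+4 = 11
ES_Tooling = 11; EF_Tooling = 11+6 = 17
ES_Supplier sourcing = max(EF_Concept design=16, EF_Prototype build=20, EF_Tooling=17) = 20; EF_Supplier sourcing = 20+4 = 24
Expected project duration μ = 24 days. Critical path: Market research → Prototype build → Supplier sourcing.

Backward pass:
LF_Supplier sourcing = 24; LS_Supplier sourcing = 24−4 = 20
LF_Tooling = LS_Supplier sourcing = 20; LS_Tooling = 20−6 = 14
LF_User testing = LS_Tooling = 14; LS_User testing = 14−4 = 10
LF_Prototype build = LS_Supplier sourcing = 20; LS_Prototype build = 20−13 = 7
LF_Concept design = LS_Supplier sourcing = 20; LS_Concept design = 20−9 = 11
LF_Market research = min(LS_Concept design=11, LS_Prototype build=7, LS_User testing=10) = 7; LS_Market research = 7−7 = 0
Slack_User testing = LS_User testing − ES_User testing = 10 − 7 = 3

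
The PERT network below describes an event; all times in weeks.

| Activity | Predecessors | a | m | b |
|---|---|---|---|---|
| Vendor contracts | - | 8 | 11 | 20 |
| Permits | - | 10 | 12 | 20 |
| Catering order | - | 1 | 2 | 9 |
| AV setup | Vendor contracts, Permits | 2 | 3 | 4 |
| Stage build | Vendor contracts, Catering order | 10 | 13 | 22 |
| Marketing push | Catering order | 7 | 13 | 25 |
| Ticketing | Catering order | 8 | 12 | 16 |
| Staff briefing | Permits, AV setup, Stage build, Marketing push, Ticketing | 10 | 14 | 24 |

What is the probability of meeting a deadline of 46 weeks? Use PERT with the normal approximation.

0.914

te_Vendor contracts = (8 + 4·11 + 20)/6 = 72/6 = 12; σ²_Vendor contracts = ((20−8)/6)² = 4.000
te_Permits = (10 + 4·12 + 20)/6 = 78/6 = 13; σ²_Permits = ((20−10)/6)² = 2.778
te_Catering order = (1 + 4·2 + 9)/6 = 18/6 = 3; σ²_Catering order = ((9−1)/6)² = 1.778
te_AV setup = (2 + 4·3 + 4)/6 = 18/6 = 3; σ²_AV setup = ((4−2)/6)² = 0.111
te_Stage build = (10 + 4·13 + 22)/6 = 84/6 = 14; σ²_Stage build = ((22−10)/6)² = 4.000
te_Marketing push = (7 + 4·13 + 25)/6 = 84/6 = 14; σ²_Marketing push = ((25−7)/6)² = 9.000
te_Ticketing = (8 + 4·12 + 16)/6 = 72/6 = 12; σ²_Ticketing = ((16−8)/6)² = 1.778
te_Staff briefing = (10 + 4·14 + 24)/6 = 90/6 = 15; σ²_Staff briefing = ((24−10)/6)² = 5.444

Forward pass:
ES_Vendor contracts = 0; EF_Vendor contracts = 12
ES_Permits = 0; EF_Permits = 13
ES_Catering order = 0; EF_Catering order = 3
ES_AV setup = max(EF_Vendor contracts=12, EF_Permits=13) = 13; EF_AV setup = 13+3 = 16
ES_Stage build = max(EF_Vendor contracts=12, EF_Catering order=3) = 12; EF_Stage build = 12+14 = 26
ES_Marketing push = 3; EF_Marketing push = 3+14 = 17
ES_Ticketing = 3; EF_Ticketing = 3+12 = 15
ES_Staff briefing = max(EF_Permits=13, EF_AV setup=16, EF_Stage build=26, EF_Marketing push=17, EF_Ticketing=15) = 26; EF_Staff briefing = 26+15 = 41
Expected project duration μ = 41 weeks. Critical path: Vendor contracts → Stage build → Staff briefing.

Variance along critical path = 4.000 + 4.000 + 5.444 = 13.444; σ = √13.444 = 3.667 weeks.
Z = (46 − 41) / 3.667 = 1.364
P(T ≤ 46) = Φ(1.364) ≈ 0.914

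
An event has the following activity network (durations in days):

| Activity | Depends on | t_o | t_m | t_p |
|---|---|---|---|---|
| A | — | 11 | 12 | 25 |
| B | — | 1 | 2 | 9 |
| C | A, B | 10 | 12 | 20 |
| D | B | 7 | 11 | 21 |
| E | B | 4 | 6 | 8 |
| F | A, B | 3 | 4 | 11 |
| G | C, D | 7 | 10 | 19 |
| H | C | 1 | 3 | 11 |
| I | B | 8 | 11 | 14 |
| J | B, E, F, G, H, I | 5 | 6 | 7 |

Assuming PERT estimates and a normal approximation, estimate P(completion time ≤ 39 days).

te_A = (11 + 4·12 + 25)/6 = 84/6 = 14; σ²_A = ((25−11)/6)² = 5.444
te_B = (1 + 4·2 + 9)/6 = 18/6 = 3; σ²_B = ((9−1)/6)² = 1.778
te_C = (10 + 4·12 + 20)/6 = 78/6 = 13; σ²_C = ((20−10)/6)² = 2.778
te_D = (7 + 4·11 + 21)/6 = 72/6 = 12; σ²_D = ((21−7)/6)² = 5.444
te_E = (4 + 4·6 + 8)/6 = 36/6 = 6; σ²_E = ((8−4)/6)² = 0.444
te_F = (3 + 4·4 + 11)/6 = 30/6 = 5; σ²_F = ((11−3)/6)² = 1.778
te_G = (7 + 4·10 + 19)/6 = 66/6 = 11; σ²_G = ((19−7)/6)² = 4.000
te_H = (1 + 4·3 + 11)/6 = 24/6 = 4; σ²_H = ((11−1)/6)² = 2.778
te_I = (8 + 4·11 + 14)/6 = 66/6 = 11; σ²_I = ((14−8)/6)² = 1.000
te_J = (5 + 4·6 + 7)/6 = 36/6 = 6; σ²_J = ((7−5)/6)² = 0.111

Forward pass:
ES_A = 0; EF_A = 14
ES_B = 0; EF_B = 3
ES_C = max(EF_A=14, EF_B=3) = 14; EF_C = 14+13 = 27
ES_D = 3; EF_D = 3+12 = 15
ES_E = 3; EF_E = 3+6 = 9
ES_F = max(EF_A=14, EF_B=3) = 14; EF_F = 14+5 = 19
ES_G = max(EF_C=27, EF_D=15) = 27; EF_G = 27+11 = 38
ES_H = 27; EF_H = 27+4 = 31
ES_I = 3; EF_I = 3+11 = 14
ES_J = max(EF_B=3, EF_E=9, EF_F=19, EF_G=38, EF_H=31, EF_I=14) = 38; EF_J = 38+6 = 44
Expected project duration μ = 44 days. Critical path: A → C → G → J.

Variance along critical path = 5.444 + 2.778 + 4.000 + 0.111 = 12.333; σ = √12.333 = 3.512 days.
Z = (39 − 44) / 3.512 = -1.424
P(T ≤ 39) = Φ(-1.424) ≈ 0.077

0.077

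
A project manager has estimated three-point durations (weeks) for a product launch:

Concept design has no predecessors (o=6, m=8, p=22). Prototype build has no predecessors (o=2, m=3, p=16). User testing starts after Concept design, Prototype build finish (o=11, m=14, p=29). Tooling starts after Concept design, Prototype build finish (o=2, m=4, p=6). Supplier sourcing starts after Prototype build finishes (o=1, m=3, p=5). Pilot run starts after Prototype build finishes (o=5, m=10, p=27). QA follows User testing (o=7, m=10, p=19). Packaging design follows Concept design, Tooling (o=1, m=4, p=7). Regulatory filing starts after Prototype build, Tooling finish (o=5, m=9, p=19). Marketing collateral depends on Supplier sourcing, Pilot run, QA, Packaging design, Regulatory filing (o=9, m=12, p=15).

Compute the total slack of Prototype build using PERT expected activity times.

5 weeks

te_Concept design = (6 + 4·8 + 22)/6 = 60/6 = 10
te_Prototype build = (2 + 4·3 + 16)/6 = 30/6 = 5
te_User testing = (11 + 4·14 + 29)/6 = 96/6 = 16
te_Tooling = (2 + 4·4 + 6)/6 = 24/6 = 4
te_Supplier sourcing = (1 + 4·3 + 5)/6 = 18/6 = 3
te_Pilot run = (5 + 4·10 + 27)/6 = 72/6 = 12
te_QA = (7 + 4·10 + 19)/6 = 66/6 = 11
te_Packaging design = (1 + 4·4 + 7)/6 = 24/6 = 4
te_Regulatory filing = (5 + 4·9 + 19)/6 = 60/6 = 10
te_Marketing collateral = (9 + 4·12 + 15)/6 = 72/6 = 12

Forward pass:
ES_Concept design = 0; EF_Concept design = 10
ES_Prototype build = 0; EF_Prototype build = 5
ES_User testing = max(EF_Concept design=10, EF_Prototype build=5) = 10; EF_User testing = 10+16 = 26
ES_Tooling = max(EF_Concept design=10, EF_Prototype build=5) = 10; EF_Tooling = 10+4 = 14
ES_Supplier sourcing = 5; EF_Supplier sourcing = 5+3 = 8
ES_Pilot run = 5; EF_Pilot run = 5+12 = 17
ES_QA = 26; EF_QA = 26+11 = 37
ES_Packaging design = max(EF_Concept design=10, EF_Tooling=14) = 14; EF_Packaging design = 14+4 = 18
ES_Regulatory filing = max(EF_Prototype build=5, EF_Tooling=14) = 14; EF_Regulatory filing = 14+10 = 24
ES_Marketing collateral = max(EF_Supplier sourcing=8, EF_Pilot run=17, EF_QA=37, EF_Packaging design=18, EF_Regulatory filing=24) = 37; EF_Marketing collateral = 37+12 = 49
Expected project duration μ = 49 weeks. Critical path: Concept design → User testing → QA → Marketing collateral.

Backward pass:
LF_Marketing collateral = 49; LS_Marketing collateral = 49−12 = 37
LF_Regulatory filing = LS_Marketing collateral = 37; LS_Regulatory filing = 37−10 = 27
LF_Packaging design = LS_Marketing collateral = 37; LS_Packaging design = 37−4 = 33
LF_QA = LS_Marketing collateral = 37; LS_QA = 37−11 = 26
LF_Pilot run = LS_Marketing collateral = 37; LS_Pilot run = 37−12 = 25
LF_Supplier sourcing = LS_Marketing collateral = 37; LS_Supplier sourcing = 37−3 = 34
LF_Tooling = min(LS_Packaging design=33, LS_Regulatory filing=27) = 27; LS_Tooling = 27−4 = 23
LF_User testing = LS_QA = 26; LS_User testing = 26−16 = 10
LF_Prototype build = min(LS_User testing=10, LS_Tooling=23, LS_Supplier sourcing=34, LS_Pilot run=25, LS_Regulatory filing=27) = 10; LS_Prototype build = 10−5 = 5
LF_Concept design = min(LS_User testing=10, LS_Tooling=23, LS_Packaging design=33) = 10; LS_Concept design = 10−10 = 0
Slack_Prototype build = LS_Prototype build − ES_Prototype build = 5 − 0 = 5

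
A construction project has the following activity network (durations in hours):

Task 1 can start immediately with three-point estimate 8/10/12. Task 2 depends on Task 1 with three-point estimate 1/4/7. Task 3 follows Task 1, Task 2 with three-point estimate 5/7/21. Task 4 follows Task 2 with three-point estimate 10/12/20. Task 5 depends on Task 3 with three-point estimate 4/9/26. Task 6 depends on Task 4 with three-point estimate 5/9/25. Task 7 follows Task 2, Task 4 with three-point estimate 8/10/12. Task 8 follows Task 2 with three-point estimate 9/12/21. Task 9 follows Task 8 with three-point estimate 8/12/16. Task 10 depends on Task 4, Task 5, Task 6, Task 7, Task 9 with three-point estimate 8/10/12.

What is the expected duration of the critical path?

te_Task 1 = (8 + 4·10 + 12)/6 = 60/6 = 10
te_Task 2 = (1 + 4·4 + 7)/6 = 24/6 = 4
te_Task 3 = (5 + 4·7 + 21)/6 = 54/6 = 9
te_Task 4 = (10 + 4·12 + 20)/6 = 78/6 = 13
te_Task 5 = (4 + 4·9 + 26)/6 = 66/6 = 11
te_Task 6 = (5 + 4·9 + 25)/6 = 66/6 = 11
te_Task 7 = (8 + 4·10 + 12)/6 = 60/6 = 10
te_Task 8 = (9 + 4·12 + 21)/6 = 78/6 = 13
te_Task 9 = (8 + 4·12 + 16)/6 = 72/6 = 12
te_Task 10 = (8 + 4·10 + 12)/6 = 60/6 = 10

Forward pass:
ES_Task 1 = 0; EF_Task 1 = 10
ES_Task 2 = 10; EF_Task 2 = 10+4 = 14
ES_Task 3 = max(EF_Task 1=10, EF_Task 2=14) = 14; EF_Task 3 = 14+9 = 23
ES_Task 4 = 14; EF_Task 4 = 14+13 = 27
ES_Task 5 = 23; EF_Task 5 = 23+11 = 34
ES_Task 6 = 27; EF_Task 6 = 27+11 = 38
ES_Task 7 = max(EF_Task 2=14, EF_Task 4=27) = 27; EF_Task 7 = 27+10 = 37
ES_Task 8 = 14; EF_Task 8 = 14+13 = 27
ES_Task 9 = 27; EF_Task 9 = 27+12 = 39
ES_Task 10 = max(EF_Task 4=27, EF_Task 5=34, EF_Task 6=38, EF_Task 7=37, EF_Task 9=39) = 39; EF_Task 10 = 39+10 = 49
Expected project duration μ = 49 hours. Critical path: Task 1 → Task 2 → Task 8 → Task 9 → Task 10.

49 hours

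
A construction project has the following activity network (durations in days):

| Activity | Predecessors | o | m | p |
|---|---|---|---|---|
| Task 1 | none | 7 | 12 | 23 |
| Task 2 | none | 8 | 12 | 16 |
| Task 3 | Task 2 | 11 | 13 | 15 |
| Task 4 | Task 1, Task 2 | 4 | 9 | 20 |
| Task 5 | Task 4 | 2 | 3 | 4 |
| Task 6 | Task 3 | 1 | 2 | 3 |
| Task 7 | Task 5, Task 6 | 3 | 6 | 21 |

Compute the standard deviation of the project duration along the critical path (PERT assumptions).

te_Task 1 = (7 + 4·12 + 23)/6 = 78/6 = 13; σ²_Task 1 = ((23−7)/6)² = 7.111
te_Task 2 = (8 + 4·12 + 16)/6 = 72/6 = 12; σ²_Task 2 = ((16−8)/6)² = 1.778
te_Task 3 = (11 + 4·13 + 15)/6 = 78/6 = 13; σ²_Task 3 = ((15−11)/6)² = 0.444
te_Task 4 = (4 + 4·9 + 20)/6 = 60/6 = 10; σ²_Task 4 = ((20−4)/6)² = 7.111
te_Task 5 = (2 + 4·3 + 4)/6 = 18/6 = 3; σ²_Task 5 = ((4−2)/6)² = 0.111
te_Task 6 = (1 + 4·2 + 3)/6 = 12/6 = 2; σ²_Task 6 = ((3−1)/6)² = 0.111
te_Task 7 = (3 + 4·6 + 21)/6 = 48/6 = 8; σ²_Task 7 = ((21−3)/6)² = 9.000

Forward pass:
ES_Task 1 = 0; EF_Task 1 = 13
ES_Task 2 = 0; EF_Task 2 = 12
ES_Task 3 = 12; EF_Task 3 = 12+13 = 25
ES_Task 4 = max(EF_Task 1=13, EF_Task 2=12) = 13; EF_Task 4 = 13+10 = 23
ES_Task 5 = 23; EF_Task 5 = 23+3 = 26
ES_Task 6 = 25; EF_Task 6 = 25+2 = 27
ES_Task 7 = max(EF_Task 5=26, EF_Task 6=27) = 27; EF_Task 7 = 27+8 = 35
Expected project duration μ = 35 days. Critical path: Task 2 → Task 3 → Task 6 → Task 7.

Variance along critical path = 1.778 + 0.444 + 0.111 + 9.000 = 11.333
σ = √11.333 = 3.367 days

3.37 days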